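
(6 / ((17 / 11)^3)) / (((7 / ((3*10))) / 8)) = 1916640 / 34391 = 55.73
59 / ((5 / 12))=141.60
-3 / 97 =-0.03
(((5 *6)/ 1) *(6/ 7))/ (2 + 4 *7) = 6/ 7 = 0.86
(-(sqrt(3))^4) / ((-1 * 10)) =9 / 10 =0.90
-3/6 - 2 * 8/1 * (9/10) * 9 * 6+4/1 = -7741/10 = -774.10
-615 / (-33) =205 / 11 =18.64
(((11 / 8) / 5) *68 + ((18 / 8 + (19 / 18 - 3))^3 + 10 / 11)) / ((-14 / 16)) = -50391701 / 2245320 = -22.44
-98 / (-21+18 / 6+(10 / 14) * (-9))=686 / 171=4.01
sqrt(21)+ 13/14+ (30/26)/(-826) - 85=-451387/5369+ sqrt(21)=-79.49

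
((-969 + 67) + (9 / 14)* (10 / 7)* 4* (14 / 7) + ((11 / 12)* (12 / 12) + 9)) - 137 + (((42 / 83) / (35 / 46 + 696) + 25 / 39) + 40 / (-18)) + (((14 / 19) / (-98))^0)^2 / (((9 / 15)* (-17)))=-1061358905780611 / 1037075873652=-1023.41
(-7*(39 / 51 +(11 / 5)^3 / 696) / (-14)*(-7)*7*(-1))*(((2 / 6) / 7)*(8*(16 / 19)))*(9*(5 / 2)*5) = 689.69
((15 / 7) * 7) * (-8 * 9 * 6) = -6480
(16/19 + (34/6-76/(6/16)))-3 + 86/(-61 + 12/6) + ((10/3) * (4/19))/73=-49248550/245499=-200.61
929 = 929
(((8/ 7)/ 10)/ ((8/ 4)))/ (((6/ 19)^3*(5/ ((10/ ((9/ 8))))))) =27436/ 8505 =3.23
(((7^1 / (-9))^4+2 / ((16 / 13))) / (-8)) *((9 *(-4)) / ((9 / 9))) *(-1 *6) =-104501 / 1944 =-53.76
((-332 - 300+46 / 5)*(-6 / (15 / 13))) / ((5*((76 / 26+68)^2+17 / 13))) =4560972 / 35429375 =0.13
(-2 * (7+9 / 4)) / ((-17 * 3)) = 37 / 102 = 0.36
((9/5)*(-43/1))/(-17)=387/85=4.55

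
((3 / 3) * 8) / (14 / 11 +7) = 0.97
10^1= 10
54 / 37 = 1.46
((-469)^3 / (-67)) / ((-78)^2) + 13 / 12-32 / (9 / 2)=83503 / 338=247.05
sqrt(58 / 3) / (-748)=-sqrt(174) / 2244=-0.01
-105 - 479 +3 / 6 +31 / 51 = -59455 / 102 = -582.89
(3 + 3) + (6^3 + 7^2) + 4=275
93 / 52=1.79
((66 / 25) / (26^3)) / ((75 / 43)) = 473 / 5492500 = 0.00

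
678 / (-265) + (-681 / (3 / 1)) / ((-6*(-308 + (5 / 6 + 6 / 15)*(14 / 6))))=-19520883 / 7277165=-2.68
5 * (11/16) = 55/16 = 3.44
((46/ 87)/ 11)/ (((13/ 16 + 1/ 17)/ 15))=62560/ 75603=0.83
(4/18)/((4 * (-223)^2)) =1/895122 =0.00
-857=-857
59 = 59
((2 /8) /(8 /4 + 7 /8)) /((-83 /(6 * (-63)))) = 756 /1909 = 0.40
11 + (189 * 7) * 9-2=11916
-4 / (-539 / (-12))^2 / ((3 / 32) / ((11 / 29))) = -6144 / 765919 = -0.01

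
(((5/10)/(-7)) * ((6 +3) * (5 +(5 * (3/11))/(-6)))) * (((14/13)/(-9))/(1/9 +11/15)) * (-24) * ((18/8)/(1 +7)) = -2.93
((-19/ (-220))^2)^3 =47045881/ 113379904000000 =0.00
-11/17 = -0.65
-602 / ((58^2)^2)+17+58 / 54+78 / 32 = 6267200687 / 305545392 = 20.51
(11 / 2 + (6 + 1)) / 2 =25 / 4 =6.25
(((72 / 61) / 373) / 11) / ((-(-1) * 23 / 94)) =6768 / 5756509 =0.00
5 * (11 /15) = 11 /3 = 3.67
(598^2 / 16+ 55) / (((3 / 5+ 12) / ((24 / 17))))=2510.39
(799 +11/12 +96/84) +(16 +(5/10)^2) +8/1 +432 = 52807/42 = 1257.31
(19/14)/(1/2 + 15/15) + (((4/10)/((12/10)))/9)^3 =124666/137781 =0.90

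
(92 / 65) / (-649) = -92 / 42185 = -0.00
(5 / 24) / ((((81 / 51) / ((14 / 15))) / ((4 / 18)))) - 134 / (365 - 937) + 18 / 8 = 3141761 / 1250964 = 2.51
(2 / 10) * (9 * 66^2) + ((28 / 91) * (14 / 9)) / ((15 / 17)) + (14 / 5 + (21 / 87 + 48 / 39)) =79860511 / 10179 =7845.61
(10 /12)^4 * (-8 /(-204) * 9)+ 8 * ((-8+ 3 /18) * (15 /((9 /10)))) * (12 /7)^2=-552238175 /179928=-3069.22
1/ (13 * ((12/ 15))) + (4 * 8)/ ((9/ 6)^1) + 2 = 3655/ 156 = 23.43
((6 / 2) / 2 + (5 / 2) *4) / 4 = 23 / 8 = 2.88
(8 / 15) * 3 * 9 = 72 / 5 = 14.40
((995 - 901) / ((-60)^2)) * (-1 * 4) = -47 / 450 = -0.10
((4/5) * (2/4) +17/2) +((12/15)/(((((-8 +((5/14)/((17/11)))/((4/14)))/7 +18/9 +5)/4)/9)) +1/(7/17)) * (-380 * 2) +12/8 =-547277028/99505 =-5500.00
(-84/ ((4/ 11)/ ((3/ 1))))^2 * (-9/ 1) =-4322241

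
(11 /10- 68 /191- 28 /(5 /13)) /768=-137627 /1466880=-0.09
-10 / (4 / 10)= -25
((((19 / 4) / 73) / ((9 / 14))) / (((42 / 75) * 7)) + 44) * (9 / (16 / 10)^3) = 101237375 / 1046528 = 96.74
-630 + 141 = -489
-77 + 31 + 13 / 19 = -861 / 19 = -45.32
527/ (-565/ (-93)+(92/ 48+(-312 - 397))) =-65348/ 86925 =-0.75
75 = 75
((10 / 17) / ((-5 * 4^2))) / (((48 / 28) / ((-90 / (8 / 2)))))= 0.10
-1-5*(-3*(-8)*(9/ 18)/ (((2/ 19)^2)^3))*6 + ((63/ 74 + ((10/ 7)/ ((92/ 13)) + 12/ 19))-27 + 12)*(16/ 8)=-239615752733379/ 905464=-264633108.26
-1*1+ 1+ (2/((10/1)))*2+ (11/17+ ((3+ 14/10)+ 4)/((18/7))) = 220/51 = 4.31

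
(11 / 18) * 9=11 / 2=5.50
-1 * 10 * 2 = -20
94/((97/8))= 752/97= 7.75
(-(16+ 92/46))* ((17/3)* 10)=-1020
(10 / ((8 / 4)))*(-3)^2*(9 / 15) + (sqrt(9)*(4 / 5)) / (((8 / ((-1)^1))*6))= 539 / 20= 26.95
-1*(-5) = 5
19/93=0.20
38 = 38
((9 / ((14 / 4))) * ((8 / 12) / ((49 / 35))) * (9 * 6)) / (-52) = -810 / 637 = -1.27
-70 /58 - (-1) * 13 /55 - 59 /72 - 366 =-42237001 /114840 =-367.79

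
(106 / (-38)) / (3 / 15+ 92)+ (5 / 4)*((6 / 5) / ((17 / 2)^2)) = -24031 / 2531351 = -0.01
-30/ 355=-6/ 71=-0.08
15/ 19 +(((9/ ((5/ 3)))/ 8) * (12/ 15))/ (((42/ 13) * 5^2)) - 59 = -58.20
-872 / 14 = -436 / 7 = -62.29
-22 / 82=-0.27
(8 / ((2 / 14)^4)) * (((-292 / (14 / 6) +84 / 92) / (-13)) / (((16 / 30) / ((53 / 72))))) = 605996965 / 2392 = 253343.21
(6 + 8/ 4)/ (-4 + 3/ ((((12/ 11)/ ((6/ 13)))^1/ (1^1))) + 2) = -208/ 19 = -10.95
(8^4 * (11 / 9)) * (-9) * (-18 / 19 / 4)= 202752 / 19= 10671.16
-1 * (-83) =83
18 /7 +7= 67 /7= 9.57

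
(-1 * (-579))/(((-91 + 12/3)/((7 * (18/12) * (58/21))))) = -193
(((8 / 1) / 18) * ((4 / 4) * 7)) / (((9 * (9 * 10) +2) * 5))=1 / 1305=0.00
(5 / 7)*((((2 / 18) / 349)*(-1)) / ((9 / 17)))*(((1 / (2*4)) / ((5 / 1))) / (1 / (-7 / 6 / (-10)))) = -17 / 13569120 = -0.00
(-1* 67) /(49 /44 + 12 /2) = -2948 /313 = -9.42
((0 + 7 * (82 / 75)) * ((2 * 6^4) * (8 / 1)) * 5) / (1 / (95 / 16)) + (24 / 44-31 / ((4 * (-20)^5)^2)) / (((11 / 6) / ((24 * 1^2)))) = 5837611991039999996931 / 1239040000000000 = 4711399.14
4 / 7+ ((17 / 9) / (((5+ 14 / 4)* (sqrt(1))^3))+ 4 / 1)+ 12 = 1058 / 63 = 16.79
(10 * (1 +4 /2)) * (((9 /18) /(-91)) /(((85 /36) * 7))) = -108 /10829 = -0.01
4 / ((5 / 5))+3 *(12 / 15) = 32 / 5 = 6.40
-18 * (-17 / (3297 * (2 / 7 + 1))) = 34 / 471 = 0.07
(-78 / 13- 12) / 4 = -9 / 2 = -4.50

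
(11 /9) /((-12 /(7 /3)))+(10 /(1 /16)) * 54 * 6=16796083 /324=51839.76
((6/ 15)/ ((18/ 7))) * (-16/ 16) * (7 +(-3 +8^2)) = -476/ 45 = -10.58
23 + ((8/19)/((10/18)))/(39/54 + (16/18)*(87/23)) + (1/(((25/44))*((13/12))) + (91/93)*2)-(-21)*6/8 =165153477379/3884396100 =42.52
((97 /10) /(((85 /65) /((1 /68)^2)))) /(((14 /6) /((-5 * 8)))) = -3783 /137564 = -0.03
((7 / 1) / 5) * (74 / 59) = 518 / 295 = 1.76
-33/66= -1/2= -0.50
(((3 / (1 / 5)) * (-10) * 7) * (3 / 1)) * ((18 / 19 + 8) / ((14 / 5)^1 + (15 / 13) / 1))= -34807500 / 4883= -7128.30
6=6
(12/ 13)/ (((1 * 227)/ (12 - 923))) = -10932/ 2951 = -3.70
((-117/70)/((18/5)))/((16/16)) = -13/28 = -0.46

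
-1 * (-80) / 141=80 / 141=0.57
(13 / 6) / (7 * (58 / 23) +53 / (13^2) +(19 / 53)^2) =141941579 / 1185384624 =0.12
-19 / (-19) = 1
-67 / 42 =-1.60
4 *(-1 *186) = -744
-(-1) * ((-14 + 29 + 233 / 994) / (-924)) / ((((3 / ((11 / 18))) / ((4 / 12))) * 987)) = -15143 / 13350509424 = -0.00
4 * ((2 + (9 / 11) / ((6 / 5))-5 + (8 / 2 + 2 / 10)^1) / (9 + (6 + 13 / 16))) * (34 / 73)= 9792 / 44165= 0.22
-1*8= -8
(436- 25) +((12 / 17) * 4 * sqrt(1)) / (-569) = 3975555 / 9673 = 411.00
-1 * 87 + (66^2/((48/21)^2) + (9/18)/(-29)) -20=1348845/1856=726.75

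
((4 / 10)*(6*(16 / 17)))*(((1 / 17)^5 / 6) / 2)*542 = 8672 / 120687845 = 0.00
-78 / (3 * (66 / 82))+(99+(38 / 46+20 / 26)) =673840 / 9867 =68.29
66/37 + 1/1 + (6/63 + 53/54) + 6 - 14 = -57895/13986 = -4.14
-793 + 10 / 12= -4753 / 6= -792.17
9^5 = 59049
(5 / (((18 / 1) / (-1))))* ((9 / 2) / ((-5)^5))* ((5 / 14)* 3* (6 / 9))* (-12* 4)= -12 / 875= -0.01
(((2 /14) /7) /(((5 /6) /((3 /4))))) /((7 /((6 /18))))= 3 /3430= 0.00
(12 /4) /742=3 /742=0.00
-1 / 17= -0.06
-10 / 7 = -1.43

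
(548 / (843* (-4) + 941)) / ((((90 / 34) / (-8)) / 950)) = 832960 / 1287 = 647.21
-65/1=-65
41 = 41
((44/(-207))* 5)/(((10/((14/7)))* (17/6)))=-0.08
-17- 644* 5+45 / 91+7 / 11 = -3239105 / 1001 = -3235.87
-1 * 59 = -59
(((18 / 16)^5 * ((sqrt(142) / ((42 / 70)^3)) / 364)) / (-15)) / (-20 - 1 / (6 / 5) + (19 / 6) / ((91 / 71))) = 0.00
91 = 91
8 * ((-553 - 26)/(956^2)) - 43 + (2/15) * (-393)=-54496329/571210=-95.41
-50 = -50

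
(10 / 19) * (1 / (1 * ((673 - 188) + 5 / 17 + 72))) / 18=85 / 1620054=0.00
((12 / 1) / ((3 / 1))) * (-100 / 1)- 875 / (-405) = -32225 / 81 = -397.84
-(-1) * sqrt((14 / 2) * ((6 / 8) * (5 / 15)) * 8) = sqrt(14) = 3.74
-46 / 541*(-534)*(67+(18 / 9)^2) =1744044 / 541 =3223.74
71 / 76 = 0.93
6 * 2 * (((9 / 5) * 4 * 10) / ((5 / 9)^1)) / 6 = 1296 / 5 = 259.20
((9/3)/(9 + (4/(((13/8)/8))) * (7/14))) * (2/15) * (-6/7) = -156/8575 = -0.02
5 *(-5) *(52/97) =-1300/97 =-13.40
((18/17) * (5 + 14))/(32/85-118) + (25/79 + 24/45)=4020818/5923815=0.68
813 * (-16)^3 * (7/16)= -1456896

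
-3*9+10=-17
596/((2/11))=3278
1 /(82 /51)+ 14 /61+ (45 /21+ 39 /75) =3.51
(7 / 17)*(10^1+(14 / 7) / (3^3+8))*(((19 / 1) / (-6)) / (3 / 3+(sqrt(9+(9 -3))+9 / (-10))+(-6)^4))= -86683168 / 8567287071+66880*sqrt(15) / 8567287071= -0.01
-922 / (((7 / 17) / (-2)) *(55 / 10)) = 62696 / 77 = 814.23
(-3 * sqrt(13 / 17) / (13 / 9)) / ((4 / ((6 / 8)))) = -81 * sqrt(221) / 3536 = -0.34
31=31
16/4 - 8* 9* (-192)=13828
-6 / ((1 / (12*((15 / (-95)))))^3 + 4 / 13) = -3639168 / 97457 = -37.34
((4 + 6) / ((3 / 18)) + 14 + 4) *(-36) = -2808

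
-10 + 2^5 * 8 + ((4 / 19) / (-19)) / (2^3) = 177611 / 722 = 246.00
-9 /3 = -3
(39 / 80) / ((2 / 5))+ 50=1639 / 32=51.22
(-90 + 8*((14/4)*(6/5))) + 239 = 913/5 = 182.60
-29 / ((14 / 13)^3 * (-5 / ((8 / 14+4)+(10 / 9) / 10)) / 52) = 48867871 / 43218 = 1130.73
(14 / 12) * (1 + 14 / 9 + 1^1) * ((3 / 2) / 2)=28 / 9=3.11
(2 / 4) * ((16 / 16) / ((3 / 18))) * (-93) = -279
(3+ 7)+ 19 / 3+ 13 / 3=62 / 3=20.67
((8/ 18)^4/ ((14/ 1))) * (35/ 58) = 0.00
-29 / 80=-0.36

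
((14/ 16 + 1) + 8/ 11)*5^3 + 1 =28713/ 88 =326.28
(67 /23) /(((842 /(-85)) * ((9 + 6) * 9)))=-1139 /522882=-0.00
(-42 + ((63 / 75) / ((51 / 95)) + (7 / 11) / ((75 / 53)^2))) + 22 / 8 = -157223791 / 4207500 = -37.37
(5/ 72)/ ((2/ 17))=85/ 144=0.59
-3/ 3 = -1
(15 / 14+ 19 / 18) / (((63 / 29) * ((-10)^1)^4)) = 1943 / 19845000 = 0.00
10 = 10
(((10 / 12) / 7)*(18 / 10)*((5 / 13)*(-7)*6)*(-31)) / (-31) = -45 / 13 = -3.46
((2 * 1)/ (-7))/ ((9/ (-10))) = 20/ 63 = 0.32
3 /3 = 1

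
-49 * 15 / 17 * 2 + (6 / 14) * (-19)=-11259 / 119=-94.61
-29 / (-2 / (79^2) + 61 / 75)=-35.67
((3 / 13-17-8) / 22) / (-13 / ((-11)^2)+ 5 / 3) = -5313 / 7358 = -0.72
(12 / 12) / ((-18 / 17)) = -17 / 18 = -0.94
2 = 2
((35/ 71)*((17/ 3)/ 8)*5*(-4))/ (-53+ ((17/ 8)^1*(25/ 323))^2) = 4909600/ 37241133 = 0.13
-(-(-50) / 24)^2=-625 / 144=-4.34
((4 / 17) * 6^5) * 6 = 186624 / 17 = 10977.88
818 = 818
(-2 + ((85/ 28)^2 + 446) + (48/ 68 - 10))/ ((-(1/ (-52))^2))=-999902865/ 833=-1200363.58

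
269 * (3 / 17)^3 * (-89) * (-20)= 12928140 / 4913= 2631.41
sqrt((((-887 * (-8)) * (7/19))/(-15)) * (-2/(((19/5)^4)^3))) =12500 * sqrt(1769565)/2681615217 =0.01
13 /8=1.62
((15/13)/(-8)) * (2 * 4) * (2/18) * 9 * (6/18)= -5/13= -0.38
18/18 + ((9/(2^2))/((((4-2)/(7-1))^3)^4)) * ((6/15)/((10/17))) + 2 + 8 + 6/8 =20327912/25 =813116.48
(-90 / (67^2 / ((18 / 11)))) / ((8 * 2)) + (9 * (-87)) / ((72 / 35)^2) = -1754208415 / 9480768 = -185.03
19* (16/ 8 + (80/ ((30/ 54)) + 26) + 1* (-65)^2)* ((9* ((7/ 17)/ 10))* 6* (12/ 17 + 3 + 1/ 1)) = 252634032/ 289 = 874166.20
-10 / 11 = -0.91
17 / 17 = 1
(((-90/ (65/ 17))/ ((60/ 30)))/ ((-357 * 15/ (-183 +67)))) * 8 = -928/ 455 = -2.04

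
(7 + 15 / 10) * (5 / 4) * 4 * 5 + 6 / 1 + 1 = 439 / 2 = 219.50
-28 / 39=-0.72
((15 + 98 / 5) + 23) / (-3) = -96 / 5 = -19.20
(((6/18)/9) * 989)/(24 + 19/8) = 7912/5697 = 1.39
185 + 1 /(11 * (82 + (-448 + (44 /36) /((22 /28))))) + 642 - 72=755.00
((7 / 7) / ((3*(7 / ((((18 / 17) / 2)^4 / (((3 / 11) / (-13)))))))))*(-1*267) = 27833949 / 584647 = 47.61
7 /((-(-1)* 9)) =7 /9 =0.78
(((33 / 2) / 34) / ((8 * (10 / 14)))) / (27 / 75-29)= -1155 / 389504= -0.00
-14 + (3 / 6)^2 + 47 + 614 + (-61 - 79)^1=2029 / 4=507.25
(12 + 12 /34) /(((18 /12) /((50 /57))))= 7000 /969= 7.22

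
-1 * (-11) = 11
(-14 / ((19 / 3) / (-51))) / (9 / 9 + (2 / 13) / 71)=1977066 / 17575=112.49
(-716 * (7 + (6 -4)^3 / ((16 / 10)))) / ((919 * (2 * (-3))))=1432 / 919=1.56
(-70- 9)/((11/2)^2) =-316/121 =-2.61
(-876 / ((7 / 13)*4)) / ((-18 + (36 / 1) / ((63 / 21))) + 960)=-949 / 2226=-0.43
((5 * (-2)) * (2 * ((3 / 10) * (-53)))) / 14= 159 / 7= 22.71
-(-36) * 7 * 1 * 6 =1512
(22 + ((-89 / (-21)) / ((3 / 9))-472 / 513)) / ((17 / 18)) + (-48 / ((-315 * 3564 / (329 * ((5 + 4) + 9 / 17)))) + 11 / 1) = 17502773 / 373065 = 46.92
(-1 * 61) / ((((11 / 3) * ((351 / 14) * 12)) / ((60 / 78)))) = -2135 / 50193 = -0.04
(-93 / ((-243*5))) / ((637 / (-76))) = -0.01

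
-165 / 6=-55 / 2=-27.50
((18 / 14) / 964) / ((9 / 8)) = 2 / 1687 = 0.00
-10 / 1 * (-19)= 190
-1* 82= -82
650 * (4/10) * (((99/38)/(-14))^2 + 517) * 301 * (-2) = -409001319155/5054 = -80926260.22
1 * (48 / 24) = 2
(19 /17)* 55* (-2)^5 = -33440 /17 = -1967.06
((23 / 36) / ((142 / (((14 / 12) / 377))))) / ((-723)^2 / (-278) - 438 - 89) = -3197 / 552756751560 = -0.00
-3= -3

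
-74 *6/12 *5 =-185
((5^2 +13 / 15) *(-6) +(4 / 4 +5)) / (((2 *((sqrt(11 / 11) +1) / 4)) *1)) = -746 / 5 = -149.20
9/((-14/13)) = -117/14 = -8.36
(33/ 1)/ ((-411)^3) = -11/ 23142177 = -0.00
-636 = -636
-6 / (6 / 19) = -19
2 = 2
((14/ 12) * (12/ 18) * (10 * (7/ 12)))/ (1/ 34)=4165/ 27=154.26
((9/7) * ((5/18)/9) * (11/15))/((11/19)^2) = 361/4158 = 0.09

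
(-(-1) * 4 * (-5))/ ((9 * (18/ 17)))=-170/ 81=-2.10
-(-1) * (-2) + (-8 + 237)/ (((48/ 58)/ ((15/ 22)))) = 32853/ 176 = 186.66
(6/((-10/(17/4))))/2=-51/40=-1.28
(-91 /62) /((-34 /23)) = 2093 /2108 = 0.99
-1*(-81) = 81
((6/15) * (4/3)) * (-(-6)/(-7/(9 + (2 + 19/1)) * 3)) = -32/7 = -4.57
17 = 17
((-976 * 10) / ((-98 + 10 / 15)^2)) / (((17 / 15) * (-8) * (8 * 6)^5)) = 1525 / 3419771240448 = 0.00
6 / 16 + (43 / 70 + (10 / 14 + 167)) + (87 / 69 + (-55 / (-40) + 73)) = 786773 / 3220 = 244.34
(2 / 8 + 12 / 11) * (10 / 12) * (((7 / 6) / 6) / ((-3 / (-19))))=39235 / 28512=1.38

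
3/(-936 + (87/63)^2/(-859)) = -1136457/354575425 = -0.00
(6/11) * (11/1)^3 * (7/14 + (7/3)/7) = 605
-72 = -72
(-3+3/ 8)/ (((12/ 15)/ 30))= -1575/ 16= -98.44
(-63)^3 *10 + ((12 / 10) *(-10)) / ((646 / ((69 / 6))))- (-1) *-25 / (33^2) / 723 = -635902283983088 / 254313081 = -2500470.21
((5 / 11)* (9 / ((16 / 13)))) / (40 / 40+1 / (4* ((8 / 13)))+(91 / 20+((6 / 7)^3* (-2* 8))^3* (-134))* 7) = 33724085850 / 9735398205292771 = 0.00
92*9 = 828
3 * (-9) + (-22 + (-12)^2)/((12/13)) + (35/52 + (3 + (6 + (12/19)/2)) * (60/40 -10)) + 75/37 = 3145559/109668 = 28.68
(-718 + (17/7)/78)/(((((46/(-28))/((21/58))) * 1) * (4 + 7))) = 2744077/190762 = 14.38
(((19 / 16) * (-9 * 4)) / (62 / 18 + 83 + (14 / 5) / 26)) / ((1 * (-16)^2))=-100035 / 51848192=-0.00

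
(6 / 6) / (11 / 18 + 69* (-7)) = -18 / 8683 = -0.00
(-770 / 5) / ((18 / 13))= -1001 / 9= -111.22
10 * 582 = 5820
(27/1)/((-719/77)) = -2079/719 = -2.89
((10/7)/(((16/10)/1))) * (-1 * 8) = -50/7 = -7.14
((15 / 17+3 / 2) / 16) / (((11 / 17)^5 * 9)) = 751689 / 5153632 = 0.15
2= 2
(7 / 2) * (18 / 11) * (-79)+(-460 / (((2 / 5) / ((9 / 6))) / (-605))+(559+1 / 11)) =11481048 / 11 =1043731.64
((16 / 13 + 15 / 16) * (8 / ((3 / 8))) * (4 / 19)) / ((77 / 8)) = 5248 / 5187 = 1.01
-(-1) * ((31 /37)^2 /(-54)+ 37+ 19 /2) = 1718299 /36963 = 46.49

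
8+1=9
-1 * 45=-45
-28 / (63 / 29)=-116 / 9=-12.89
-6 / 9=-2 / 3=-0.67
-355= -355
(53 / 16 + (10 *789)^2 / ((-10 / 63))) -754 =-6275023691 / 16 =-392188980.69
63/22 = 2.86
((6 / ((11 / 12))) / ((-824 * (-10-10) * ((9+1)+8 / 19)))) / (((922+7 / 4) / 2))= 19 / 230253925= 0.00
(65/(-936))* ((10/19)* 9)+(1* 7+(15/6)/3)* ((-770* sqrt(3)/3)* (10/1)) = -180950* sqrt(3)/9 -25/76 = -34824.17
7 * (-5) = -35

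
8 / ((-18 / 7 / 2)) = -6.22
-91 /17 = -5.35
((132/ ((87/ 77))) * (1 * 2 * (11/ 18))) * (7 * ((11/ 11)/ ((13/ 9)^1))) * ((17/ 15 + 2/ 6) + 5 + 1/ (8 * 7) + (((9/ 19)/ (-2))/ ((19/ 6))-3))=9633470539/ 4082910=2359.46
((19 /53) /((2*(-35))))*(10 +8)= -171 /1855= -0.09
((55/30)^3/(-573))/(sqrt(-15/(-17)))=-1331 * sqrt(255)/1856520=-0.01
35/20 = 7/4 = 1.75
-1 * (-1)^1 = 1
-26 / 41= -0.63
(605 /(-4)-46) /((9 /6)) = -263 /2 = -131.50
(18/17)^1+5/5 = 35/17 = 2.06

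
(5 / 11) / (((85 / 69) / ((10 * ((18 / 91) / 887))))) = 12420 / 15094079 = 0.00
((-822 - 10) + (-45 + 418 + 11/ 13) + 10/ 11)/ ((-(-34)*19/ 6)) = -196158/ 46189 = -4.25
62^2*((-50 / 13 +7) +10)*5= 3286620 / 13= 252816.92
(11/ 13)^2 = 121/ 169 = 0.72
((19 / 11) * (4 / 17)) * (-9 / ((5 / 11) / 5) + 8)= -6916 / 187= -36.98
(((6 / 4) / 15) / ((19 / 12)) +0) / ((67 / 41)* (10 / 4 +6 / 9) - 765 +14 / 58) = -42804 / 514792745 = -0.00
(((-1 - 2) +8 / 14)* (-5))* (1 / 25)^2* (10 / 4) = 17 / 350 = 0.05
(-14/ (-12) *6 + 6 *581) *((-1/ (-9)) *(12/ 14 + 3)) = 1497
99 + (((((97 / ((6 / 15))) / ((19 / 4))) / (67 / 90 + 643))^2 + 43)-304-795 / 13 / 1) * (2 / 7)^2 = 56118549181429599 / 771895734943333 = 72.70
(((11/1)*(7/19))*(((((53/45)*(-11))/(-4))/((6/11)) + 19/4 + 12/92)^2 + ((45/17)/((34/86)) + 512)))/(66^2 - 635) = 8729043640182173/12607073846481600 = 0.69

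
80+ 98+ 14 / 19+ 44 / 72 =61337 / 342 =179.35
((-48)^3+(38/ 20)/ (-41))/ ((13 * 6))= -3487903/ 2460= -1417.85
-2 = -2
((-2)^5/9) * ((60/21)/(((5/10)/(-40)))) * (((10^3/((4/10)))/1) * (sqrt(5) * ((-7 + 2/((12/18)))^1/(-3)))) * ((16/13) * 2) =16384000000 * sqrt(5)/2457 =14910760.17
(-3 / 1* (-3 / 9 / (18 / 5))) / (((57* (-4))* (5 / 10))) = -5 / 2052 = -0.00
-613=-613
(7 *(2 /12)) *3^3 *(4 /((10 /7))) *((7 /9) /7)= 49 /5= 9.80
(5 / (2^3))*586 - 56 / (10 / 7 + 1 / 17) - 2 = 231233 / 708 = 326.60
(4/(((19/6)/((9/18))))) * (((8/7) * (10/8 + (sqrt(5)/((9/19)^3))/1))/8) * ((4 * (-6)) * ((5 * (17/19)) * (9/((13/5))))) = -258400 * sqrt(5)/819 - 1377000/32851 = -747.41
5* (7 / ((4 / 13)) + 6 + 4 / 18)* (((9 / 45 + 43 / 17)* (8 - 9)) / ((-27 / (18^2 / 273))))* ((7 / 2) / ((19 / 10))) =32.02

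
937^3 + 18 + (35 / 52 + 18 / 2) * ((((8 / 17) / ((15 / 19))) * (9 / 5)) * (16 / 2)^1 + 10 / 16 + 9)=145445783613027 / 176800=822657147.13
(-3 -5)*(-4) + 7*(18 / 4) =127 / 2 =63.50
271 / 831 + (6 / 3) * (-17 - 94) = -184211 / 831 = -221.67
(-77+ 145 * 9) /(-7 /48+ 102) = 58944 /4889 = 12.06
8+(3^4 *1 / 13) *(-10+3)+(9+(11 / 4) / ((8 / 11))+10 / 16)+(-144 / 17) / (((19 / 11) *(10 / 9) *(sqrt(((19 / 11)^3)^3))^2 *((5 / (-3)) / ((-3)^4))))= -22375059870238266151 / 1083972514379216800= -20.64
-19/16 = -1.19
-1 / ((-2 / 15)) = 7.50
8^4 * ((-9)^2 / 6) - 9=55287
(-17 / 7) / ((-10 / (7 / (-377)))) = -0.00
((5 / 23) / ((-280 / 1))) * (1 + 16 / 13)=-29 / 16744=-0.00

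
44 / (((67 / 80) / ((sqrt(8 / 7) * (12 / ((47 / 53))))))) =4477440 * sqrt(14) / 22043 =760.02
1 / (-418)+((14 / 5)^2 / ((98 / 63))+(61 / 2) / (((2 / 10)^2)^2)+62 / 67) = 19068.46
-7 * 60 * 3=-1260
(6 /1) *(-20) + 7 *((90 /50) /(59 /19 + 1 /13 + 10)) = -1938039 /16280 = -119.04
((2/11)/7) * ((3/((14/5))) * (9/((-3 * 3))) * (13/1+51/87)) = -5910/15631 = -0.38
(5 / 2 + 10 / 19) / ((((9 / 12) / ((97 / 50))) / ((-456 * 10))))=-35696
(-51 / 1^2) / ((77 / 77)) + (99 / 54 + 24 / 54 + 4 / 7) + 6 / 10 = -29957 / 630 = -47.55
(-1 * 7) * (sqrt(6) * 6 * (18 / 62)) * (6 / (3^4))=-28 * sqrt(6) / 31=-2.21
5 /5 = 1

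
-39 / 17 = -2.29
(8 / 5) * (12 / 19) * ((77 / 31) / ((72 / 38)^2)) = 2926 / 4185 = 0.70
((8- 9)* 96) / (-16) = 6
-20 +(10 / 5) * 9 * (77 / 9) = 134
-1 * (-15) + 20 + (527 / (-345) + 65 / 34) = 415057 / 11730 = 35.38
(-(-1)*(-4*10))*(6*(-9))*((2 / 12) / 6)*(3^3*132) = 213840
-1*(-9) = 9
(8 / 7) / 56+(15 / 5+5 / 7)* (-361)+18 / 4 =-130961 / 98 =-1336.34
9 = 9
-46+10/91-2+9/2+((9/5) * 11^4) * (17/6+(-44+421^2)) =2124799460561/455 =4669888924.31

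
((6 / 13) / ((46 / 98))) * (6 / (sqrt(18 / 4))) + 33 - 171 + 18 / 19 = -2604 / 19 + 588 * sqrt(2) / 299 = -134.27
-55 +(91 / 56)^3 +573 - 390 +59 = 97941 / 512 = 191.29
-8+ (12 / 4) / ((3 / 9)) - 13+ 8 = -4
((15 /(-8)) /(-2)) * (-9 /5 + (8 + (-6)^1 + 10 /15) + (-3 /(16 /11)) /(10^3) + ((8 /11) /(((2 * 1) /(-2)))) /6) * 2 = 392511 /281600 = 1.39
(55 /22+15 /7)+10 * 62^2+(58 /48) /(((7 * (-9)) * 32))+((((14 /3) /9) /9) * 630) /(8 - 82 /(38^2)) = 711264893147 /18498816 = 38449.21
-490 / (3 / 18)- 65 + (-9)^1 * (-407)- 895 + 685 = 448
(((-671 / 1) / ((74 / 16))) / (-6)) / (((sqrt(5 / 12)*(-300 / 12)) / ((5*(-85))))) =91256*sqrt(15) / 555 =636.82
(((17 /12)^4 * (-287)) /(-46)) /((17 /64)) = 1410031 /14904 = 94.61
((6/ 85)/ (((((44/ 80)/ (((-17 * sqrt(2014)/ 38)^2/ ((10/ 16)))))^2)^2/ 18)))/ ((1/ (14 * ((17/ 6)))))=909023939808619298291712/ 9540148805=95284042040539.15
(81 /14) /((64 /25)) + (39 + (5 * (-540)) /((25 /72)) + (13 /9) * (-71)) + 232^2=370836785 /8064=45986.70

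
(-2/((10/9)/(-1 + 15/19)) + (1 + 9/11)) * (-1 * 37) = -84952/1045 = -81.29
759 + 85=844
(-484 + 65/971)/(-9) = 52211/971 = 53.77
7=7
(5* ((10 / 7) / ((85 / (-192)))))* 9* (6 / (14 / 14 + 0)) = -103680 / 119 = -871.26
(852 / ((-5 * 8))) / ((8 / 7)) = -1491 / 80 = -18.64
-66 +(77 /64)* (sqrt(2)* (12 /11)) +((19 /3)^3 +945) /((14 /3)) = 21* sqrt(2) /16 +12029 /63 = 192.79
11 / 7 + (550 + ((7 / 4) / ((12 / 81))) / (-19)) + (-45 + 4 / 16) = 506.20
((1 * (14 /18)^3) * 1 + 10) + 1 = 8362 /729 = 11.47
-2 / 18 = -1 / 9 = -0.11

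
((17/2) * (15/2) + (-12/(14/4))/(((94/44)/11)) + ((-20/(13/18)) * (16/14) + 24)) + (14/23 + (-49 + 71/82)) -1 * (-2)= -114176941/16132844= -7.08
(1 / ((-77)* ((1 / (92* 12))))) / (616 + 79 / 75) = -82800 / 3563483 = -0.02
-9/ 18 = -1/ 2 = -0.50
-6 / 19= -0.32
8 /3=2.67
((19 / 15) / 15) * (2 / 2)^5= 19 / 225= 0.08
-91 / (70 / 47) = -611 / 10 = -61.10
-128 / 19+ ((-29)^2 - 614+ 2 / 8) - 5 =16379 / 76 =215.51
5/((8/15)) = 75/8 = 9.38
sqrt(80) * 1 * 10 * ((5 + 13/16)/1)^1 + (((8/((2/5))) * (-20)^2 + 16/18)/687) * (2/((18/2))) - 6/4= 121091/111294 + 465 * sqrt(5)/2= 520.97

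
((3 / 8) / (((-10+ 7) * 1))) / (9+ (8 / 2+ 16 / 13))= -13 / 1480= -0.01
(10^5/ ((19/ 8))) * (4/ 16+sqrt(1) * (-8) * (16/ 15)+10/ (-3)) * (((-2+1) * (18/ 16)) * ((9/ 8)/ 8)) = 11761875/ 152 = 77380.76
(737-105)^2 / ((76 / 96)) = 9586176 / 19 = 504535.58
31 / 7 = 4.43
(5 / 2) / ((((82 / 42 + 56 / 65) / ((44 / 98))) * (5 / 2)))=0.16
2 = 2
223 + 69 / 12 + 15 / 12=230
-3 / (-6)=1 / 2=0.50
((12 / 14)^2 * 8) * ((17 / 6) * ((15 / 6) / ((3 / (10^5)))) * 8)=544000000 / 49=11102040.82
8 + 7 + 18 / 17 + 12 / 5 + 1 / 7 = 18.60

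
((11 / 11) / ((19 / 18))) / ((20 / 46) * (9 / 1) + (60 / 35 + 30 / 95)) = 161 / 1010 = 0.16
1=1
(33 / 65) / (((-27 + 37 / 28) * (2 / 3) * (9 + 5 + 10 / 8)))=-5544 / 2850835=-0.00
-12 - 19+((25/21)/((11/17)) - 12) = -41.16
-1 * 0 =0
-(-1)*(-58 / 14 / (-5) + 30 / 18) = 262 / 105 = 2.50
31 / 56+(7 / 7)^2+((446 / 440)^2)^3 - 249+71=-139177504454267577 / 793659328000000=-175.36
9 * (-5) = -45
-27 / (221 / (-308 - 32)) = 540 / 13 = 41.54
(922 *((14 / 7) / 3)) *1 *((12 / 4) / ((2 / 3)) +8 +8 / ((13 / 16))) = 535682 / 39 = 13735.44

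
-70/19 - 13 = -16.68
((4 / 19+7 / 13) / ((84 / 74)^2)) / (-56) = -253265 / 24399648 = -0.01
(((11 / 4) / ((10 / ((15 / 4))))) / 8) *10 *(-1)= -1.29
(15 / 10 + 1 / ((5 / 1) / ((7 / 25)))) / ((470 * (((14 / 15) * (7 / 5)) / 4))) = 0.01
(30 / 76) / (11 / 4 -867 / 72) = -0.04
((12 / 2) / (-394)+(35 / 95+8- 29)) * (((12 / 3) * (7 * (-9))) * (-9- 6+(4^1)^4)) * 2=2507843.81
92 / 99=0.93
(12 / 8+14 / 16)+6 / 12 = 23 / 8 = 2.88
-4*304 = -1216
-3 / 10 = -0.30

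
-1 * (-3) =3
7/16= 0.44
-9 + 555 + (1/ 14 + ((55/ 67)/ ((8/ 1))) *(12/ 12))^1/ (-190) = 389231827/ 712880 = 546.00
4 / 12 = 1 / 3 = 0.33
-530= -530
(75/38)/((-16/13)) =-975/608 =-1.60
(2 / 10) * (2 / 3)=2 / 15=0.13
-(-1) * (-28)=-28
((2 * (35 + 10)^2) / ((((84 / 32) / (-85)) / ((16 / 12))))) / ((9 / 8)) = -1088000 / 7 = -155428.57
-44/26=-22/13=-1.69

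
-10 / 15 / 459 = -2 / 1377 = -0.00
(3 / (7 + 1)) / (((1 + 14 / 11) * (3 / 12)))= 33 / 50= 0.66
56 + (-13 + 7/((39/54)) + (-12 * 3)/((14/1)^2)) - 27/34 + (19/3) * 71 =32576741/64974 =501.38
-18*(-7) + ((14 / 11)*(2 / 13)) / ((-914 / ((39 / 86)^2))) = 2342319777 / 18589846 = 126.00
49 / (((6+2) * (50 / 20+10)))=0.49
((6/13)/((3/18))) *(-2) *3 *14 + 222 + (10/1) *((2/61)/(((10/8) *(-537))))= -4520674/425841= -10.62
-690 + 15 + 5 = -670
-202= -202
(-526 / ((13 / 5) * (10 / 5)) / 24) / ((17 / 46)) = -30245 / 2652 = -11.40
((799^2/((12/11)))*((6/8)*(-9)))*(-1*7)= 442411893/16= 27650743.31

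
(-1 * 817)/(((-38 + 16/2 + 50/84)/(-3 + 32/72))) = -13846/195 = -71.01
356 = 356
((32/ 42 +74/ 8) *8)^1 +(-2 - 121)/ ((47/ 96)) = -168914/ 987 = -171.14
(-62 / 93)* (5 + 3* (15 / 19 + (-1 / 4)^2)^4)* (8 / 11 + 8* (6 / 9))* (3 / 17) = -1405079174075 / 299458891776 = -4.69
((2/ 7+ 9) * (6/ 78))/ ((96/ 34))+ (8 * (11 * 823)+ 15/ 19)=72425.04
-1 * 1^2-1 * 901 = -902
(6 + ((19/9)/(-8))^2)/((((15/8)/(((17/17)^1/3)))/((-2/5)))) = -6293/14580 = -0.43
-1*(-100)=100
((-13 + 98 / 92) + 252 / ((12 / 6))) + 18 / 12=2658 / 23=115.57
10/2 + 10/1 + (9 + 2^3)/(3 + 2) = 92/5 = 18.40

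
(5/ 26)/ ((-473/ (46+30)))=-190/ 6149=-0.03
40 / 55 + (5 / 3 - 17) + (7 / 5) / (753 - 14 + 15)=-1816909 / 124410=-14.60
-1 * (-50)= 50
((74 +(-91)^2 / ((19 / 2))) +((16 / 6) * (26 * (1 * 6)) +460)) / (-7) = -34612 / 133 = -260.24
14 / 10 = 7 / 5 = 1.40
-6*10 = -60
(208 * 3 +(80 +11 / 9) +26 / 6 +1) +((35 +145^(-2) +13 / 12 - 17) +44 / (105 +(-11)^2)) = 62422451143 / 85529700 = 729.83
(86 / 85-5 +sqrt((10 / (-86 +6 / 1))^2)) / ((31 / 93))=-7881 / 680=-11.59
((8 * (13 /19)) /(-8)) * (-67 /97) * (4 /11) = 3484 /20273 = 0.17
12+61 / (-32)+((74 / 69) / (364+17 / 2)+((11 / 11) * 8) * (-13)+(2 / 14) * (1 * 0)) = -154467289 / 1644960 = -93.90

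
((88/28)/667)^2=484/21799561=0.00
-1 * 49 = -49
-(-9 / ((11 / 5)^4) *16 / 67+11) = -10700417 / 980947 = -10.91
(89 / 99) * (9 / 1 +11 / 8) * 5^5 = 23084375 / 792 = 29146.94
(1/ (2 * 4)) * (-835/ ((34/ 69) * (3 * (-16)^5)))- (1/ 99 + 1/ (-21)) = 7428838537/ 197652381696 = 0.04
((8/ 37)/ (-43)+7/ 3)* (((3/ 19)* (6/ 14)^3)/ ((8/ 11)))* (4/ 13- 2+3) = 56109537/ 1078328888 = 0.05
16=16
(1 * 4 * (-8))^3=-32768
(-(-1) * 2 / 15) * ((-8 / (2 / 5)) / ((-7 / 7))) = 8 / 3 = 2.67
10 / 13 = 0.77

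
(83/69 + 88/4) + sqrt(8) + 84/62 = 2*sqrt(2) + 52529/2139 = 27.39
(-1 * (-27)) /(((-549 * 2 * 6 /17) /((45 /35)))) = -153 /1708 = -0.09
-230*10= -2300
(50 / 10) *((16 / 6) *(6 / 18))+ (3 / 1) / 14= 587 / 126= 4.66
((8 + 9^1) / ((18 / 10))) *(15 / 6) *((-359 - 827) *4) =-1008100 / 9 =-112011.11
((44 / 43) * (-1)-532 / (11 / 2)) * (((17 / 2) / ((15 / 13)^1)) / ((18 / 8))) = -6812104 / 21285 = -320.04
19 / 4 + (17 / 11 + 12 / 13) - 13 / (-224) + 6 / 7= 260539 / 32032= 8.13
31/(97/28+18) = 868/601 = 1.44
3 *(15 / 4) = 45 / 4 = 11.25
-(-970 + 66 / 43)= 41644 / 43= 968.47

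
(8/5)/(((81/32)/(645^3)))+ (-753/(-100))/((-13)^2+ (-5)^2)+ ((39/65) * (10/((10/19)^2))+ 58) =9871593758471/58200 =169615013.03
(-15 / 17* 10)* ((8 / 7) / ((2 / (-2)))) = 1200 / 119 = 10.08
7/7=1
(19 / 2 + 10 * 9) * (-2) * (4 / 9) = -796 / 9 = -88.44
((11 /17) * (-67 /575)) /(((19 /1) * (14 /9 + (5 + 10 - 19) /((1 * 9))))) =-6633 /1857250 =-0.00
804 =804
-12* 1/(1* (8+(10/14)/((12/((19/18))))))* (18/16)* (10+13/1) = -469476/12191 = -38.51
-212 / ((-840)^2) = -53 / 176400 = -0.00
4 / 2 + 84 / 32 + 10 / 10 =45 / 8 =5.62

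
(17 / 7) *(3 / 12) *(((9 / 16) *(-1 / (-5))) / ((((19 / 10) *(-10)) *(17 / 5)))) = -9 / 8512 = -0.00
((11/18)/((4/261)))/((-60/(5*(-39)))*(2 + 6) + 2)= 143/16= 8.94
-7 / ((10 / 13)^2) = -1183 / 100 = -11.83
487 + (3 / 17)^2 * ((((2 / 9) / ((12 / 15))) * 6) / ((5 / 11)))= 140776 / 289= 487.11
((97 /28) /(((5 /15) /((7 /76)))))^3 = 24642171 /28094464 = 0.88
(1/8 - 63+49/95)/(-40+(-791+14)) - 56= -34724127/620920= -55.92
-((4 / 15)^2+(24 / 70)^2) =-0.19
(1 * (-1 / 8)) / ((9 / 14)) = -7 / 36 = -0.19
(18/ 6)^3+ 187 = 214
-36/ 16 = -9/ 4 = -2.25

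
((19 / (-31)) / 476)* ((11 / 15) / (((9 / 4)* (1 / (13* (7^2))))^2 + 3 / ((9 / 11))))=-48460412 / 188180071745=-0.00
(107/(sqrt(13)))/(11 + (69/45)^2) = 24075 *sqrt(13)/39052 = 2.22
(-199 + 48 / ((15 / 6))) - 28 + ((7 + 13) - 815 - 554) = -7784 / 5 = -1556.80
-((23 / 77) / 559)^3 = -12167 / 79745759600507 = -0.00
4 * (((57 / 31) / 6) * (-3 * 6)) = -684 / 31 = -22.06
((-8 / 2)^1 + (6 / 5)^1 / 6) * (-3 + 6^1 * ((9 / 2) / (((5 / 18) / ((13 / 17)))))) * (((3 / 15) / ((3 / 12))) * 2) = -921576 / 2125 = -433.68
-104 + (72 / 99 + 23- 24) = -1147 / 11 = -104.27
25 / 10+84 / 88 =38 / 11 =3.45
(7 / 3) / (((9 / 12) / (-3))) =-9.33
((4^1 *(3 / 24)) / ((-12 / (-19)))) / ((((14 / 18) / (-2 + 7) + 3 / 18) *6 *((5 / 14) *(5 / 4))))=133 / 145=0.92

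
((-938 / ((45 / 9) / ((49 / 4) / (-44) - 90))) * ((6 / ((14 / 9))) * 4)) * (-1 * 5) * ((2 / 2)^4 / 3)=-9581067 / 22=-435503.05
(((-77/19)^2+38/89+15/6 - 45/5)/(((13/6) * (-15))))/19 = -665121/39679315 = -0.02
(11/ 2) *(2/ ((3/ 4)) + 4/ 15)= 242/ 15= 16.13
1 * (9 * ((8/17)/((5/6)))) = 432/85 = 5.08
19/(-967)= -19/967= -0.02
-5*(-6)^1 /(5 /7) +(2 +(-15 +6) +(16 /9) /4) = 319 /9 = 35.44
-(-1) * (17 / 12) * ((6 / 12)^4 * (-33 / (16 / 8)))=-187 / 128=-1.46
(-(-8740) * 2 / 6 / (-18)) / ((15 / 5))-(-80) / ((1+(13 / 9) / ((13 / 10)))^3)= -25249910 / 555579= -45.45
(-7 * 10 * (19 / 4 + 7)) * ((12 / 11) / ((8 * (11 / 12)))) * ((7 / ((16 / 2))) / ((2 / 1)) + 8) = -1998675 / 1936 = -1032.37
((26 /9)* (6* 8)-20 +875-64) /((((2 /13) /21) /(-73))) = -18527327 /2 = -9263663.50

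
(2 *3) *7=42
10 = 10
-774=-774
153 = 153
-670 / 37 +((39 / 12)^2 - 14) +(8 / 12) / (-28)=-268151 / 12432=-21.57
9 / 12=3 / 4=0.75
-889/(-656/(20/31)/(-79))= -351155/5084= -69.07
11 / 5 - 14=-59 / 5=-11.80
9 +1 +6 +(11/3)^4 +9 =16666/81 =205.75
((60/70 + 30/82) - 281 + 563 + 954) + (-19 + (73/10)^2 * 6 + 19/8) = 88415401/57400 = 1540.34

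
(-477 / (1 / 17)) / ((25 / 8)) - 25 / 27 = -1752169 / 675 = -2595.81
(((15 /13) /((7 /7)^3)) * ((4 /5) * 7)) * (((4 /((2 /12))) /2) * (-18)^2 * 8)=2612736 /13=200979.69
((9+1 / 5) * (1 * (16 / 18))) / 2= 184 / 45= 4.09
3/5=0.60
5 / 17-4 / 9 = -23 / 153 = -0.15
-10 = -10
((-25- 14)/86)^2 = 1521/7396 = 0.21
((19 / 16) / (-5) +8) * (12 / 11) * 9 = 16767 / 220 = 76.21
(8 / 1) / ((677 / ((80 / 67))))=640 / 45359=0.01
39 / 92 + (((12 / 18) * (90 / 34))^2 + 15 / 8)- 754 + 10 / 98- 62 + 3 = -2104001929 / 2605624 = -807.48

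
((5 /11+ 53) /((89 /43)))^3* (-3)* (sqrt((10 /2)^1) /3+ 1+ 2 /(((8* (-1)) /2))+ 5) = -24245358159456 /85301249- 16163572106304* sqrt(5) /938313739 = -322751.09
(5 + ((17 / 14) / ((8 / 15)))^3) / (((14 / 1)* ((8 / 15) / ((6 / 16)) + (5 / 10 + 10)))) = 1062270675 / 10552414208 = 0.10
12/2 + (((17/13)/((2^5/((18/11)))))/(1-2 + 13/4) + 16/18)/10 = 313609/51480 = 6.09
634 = 634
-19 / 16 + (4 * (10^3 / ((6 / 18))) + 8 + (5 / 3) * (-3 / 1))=192029 / 16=12001.81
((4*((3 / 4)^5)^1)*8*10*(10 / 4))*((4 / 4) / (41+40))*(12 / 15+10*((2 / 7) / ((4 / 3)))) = 1545 / 224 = 6.90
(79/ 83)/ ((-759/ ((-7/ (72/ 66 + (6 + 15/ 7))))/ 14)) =686/ 51543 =0.01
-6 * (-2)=12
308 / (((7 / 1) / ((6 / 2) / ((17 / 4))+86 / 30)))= 40084 / 255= 157.19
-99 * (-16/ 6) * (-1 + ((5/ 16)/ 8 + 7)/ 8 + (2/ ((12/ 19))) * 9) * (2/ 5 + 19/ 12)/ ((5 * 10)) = 297.19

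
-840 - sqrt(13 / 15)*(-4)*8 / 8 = -840+4*sqrt(195) / 15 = -836.28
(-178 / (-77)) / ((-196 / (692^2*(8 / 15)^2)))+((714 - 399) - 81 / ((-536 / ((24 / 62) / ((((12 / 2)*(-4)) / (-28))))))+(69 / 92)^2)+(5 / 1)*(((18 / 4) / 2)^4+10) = -502269242117539 / 451383609600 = -1112.73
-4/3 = -1.33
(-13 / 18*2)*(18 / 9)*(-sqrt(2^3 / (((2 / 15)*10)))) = 26*sqrt(6) / 9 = 7.08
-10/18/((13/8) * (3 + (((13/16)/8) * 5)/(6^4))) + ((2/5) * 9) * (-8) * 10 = -1864234656/6470477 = -288.11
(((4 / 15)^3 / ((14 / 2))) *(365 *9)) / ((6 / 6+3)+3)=4672 / 3675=1.27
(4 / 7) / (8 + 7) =4 / 105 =0.04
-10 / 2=-5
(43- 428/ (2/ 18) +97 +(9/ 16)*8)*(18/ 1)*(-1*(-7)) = -467145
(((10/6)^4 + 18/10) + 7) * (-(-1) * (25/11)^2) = 836125/9801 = 85.31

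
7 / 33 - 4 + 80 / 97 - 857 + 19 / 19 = -2749541 / 3201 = -858.96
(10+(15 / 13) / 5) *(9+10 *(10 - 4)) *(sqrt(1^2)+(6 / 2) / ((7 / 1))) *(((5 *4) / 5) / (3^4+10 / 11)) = 576840 / 11713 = 49.25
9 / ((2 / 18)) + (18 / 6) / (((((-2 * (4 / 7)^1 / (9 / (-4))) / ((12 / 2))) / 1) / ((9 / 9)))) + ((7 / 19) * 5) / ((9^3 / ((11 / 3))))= 77419399 / 664848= 116.45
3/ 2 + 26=55/ 2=27.50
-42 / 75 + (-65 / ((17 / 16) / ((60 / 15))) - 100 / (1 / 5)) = -316738 / 425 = -745.27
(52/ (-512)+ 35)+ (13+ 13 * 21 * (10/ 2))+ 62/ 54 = 4886945/ 3456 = 1414.05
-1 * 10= -10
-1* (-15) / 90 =1 / 6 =0.17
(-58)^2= 3364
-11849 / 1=-11849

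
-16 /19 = -0.84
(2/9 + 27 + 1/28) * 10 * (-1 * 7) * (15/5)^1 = -34345/6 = -5724.17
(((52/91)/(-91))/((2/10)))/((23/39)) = -60/1127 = -0.05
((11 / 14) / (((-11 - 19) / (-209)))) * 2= 2299 / 210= 10.95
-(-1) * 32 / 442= 16 / 221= 0.07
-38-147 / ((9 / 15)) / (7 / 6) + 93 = -155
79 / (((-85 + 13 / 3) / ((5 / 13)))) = -1185 / 3146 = -0.38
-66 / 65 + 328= 21254 / 65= 326.98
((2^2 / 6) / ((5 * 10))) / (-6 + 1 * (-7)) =-1 / 975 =-0.00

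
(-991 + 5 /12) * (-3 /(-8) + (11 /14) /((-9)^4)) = -1638325775 /4408992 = -371.59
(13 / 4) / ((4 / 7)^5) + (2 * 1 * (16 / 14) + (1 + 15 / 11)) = 18290175 / 315392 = 57.99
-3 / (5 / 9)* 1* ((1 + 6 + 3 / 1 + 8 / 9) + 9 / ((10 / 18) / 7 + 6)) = -127911 / 1915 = -66.79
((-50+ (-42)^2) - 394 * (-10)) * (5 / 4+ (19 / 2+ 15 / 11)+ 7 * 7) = 691073 / 2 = 345536.50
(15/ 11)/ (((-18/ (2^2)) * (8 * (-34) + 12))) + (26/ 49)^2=582409/ 2060058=0.28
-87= -87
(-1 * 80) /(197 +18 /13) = -1040 /2579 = -0.40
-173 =-173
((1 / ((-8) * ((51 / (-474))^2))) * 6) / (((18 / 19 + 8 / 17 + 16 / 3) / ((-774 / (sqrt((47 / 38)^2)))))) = 15694404966 / 2613529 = 6005.06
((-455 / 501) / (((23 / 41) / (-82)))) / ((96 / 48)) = 764855 / 11523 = 66.38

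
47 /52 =0.90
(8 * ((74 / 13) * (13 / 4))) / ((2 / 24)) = 1776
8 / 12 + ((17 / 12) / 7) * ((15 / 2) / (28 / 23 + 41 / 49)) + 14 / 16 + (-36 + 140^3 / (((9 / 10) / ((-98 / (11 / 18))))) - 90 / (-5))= -29881502400707 / 61116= -488930924.81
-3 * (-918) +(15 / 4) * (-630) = 783 / 2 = 391.50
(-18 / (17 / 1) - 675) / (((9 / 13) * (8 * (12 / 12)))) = -16601 / 136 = -122.07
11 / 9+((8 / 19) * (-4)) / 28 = 1.16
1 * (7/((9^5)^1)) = 7/59049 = 0.00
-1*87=-87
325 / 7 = 46.43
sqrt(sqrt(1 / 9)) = sqrt(3) / 3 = 0.58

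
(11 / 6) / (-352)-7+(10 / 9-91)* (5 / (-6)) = 117335 / 1728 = 67.90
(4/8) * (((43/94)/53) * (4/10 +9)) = 43/1060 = 0.04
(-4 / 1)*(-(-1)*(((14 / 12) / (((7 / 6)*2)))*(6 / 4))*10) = -30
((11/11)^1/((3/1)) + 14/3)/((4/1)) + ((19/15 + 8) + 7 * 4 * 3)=5671/60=94.52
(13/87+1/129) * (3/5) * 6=3528/6235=0.57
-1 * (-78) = 78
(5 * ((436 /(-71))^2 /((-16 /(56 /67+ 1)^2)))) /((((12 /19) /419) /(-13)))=31004372396595 /90516196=342528.45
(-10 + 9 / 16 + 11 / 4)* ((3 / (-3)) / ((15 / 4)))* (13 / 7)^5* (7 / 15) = 39728351 / 2160900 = 18.39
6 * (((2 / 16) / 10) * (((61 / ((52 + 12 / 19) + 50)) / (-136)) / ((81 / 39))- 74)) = -40760359 / 7344000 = -5.55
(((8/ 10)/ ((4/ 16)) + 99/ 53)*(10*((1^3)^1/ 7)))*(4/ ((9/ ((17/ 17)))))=10744/ 3339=3.22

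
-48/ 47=-1.02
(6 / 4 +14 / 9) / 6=55 / 108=0.51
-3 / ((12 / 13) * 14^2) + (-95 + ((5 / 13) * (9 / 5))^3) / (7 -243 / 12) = 650730363 / 91289744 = 7.13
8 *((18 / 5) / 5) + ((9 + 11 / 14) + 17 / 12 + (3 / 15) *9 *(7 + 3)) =73421 / 2100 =34.96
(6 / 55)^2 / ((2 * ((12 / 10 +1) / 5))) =18 / 1331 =0.01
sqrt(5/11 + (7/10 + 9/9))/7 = sqrt(26070)/770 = 0.21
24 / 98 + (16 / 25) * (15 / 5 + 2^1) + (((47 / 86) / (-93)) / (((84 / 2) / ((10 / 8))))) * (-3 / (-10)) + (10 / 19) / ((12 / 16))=823364131 / 198563680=4.15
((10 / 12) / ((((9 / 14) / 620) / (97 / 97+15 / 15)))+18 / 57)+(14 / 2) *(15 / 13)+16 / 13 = 10783979 / 6669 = 1617.03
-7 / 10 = -0.70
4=4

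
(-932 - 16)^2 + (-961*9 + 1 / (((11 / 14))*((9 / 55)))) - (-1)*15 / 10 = 16021157 / 18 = 890064.28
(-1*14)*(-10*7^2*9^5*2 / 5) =162030456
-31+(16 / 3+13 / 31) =-2348 / 93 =-25.25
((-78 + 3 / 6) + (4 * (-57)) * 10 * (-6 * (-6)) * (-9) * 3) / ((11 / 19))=84211135 / 22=3827778.86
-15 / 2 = -7.50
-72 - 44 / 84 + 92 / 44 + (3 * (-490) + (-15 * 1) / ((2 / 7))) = -735935 / 462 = -1592.93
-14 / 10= -7 / 5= -1.40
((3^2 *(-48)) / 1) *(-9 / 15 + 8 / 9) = -624 / 5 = -124.80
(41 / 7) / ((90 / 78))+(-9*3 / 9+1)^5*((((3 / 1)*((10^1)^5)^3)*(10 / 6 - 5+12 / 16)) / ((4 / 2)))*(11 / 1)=143220000000000000533 / 105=1364000000000000005.08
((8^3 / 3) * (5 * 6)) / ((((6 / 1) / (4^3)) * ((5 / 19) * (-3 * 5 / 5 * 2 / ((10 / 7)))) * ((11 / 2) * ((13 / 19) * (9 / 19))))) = -2247557120 / 81081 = -27719.90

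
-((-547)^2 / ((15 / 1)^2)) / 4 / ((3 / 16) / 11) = -13165196 / 675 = -19503.99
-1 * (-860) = 860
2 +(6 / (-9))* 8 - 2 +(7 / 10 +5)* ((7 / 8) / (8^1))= -9043 / 1920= -4.71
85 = 85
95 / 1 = 95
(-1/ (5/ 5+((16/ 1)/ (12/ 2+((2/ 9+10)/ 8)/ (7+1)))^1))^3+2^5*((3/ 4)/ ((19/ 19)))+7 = 1006563338898/ 32492296871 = 30.98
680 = 680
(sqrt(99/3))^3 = 33*sqrt(33) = 189.57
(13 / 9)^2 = 169 / 81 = 2.09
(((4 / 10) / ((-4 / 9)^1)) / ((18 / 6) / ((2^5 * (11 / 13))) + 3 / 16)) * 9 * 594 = -2822688 / 175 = -16129.65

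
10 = 10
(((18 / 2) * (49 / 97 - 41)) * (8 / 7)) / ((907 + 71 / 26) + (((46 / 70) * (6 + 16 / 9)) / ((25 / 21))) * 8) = -551491200 / 1250005729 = -0.44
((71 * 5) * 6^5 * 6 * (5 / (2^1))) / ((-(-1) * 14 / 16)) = 331257600 / 7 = 47322514.29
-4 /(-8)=1 /2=0.50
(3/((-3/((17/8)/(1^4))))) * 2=-17/4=-4.25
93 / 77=1.21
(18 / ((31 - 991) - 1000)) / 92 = -9 / 90160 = -0.00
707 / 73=9.68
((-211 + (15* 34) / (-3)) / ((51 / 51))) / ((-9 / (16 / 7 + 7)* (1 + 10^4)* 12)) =0.00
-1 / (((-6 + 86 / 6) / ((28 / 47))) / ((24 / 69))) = -672 / 27025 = -0.02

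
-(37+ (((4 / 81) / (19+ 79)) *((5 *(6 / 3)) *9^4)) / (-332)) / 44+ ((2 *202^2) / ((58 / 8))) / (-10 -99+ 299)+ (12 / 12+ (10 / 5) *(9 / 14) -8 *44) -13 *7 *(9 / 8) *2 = -244558134727 / 493001740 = -496.06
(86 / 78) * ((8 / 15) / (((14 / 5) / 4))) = 688 / 819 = 0.84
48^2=2304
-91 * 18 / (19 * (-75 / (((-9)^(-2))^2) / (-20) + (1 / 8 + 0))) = -0.00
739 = 739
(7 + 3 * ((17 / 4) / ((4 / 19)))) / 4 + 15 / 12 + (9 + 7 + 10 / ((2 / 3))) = 3145 / 64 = 49.14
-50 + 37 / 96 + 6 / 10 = -23527 / 480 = -49.01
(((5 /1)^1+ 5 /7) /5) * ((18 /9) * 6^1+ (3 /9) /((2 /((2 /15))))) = 4328 /315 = 13.74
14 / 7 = 2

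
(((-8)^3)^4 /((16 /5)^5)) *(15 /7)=438857142.86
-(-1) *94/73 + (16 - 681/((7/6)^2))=-1727830/3577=-483.04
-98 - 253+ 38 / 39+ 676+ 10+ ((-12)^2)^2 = 821807 / 39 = 21071.97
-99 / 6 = -33 / 2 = -16.50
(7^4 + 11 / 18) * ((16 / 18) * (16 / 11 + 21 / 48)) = 4039.07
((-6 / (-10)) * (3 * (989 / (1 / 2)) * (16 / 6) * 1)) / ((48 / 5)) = 989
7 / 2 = 3.50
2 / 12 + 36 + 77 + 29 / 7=4927 / 42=117.31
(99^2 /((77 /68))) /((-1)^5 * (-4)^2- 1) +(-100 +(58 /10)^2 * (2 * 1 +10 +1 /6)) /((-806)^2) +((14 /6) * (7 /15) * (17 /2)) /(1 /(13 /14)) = -1024297971937 /2046353400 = -500.55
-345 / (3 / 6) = -690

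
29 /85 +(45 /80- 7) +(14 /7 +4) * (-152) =-1248611 /1360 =-918.10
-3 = -3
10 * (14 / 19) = 140 / 19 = 7.37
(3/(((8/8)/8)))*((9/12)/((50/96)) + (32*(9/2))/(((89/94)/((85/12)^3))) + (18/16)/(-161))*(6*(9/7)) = 25094918214774/2507575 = 10007644.12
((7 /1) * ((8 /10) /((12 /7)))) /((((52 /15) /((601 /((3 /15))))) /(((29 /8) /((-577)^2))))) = 4270105 /138498464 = 0.03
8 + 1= 9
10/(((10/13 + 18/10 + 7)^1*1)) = 325/311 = 1.05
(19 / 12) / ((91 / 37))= 703 / 1092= 0.64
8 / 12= 2 / 3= 0.67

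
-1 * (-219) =219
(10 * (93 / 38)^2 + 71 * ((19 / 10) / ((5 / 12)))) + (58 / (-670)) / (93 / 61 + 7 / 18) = 974695540011 / 2540844350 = 383.61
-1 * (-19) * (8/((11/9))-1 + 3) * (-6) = -974.18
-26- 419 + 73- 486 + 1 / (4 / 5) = -856.75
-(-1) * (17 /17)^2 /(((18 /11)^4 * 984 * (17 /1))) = 14641 /1756038528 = 0.00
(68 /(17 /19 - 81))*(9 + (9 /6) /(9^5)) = -114437285 /14978763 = -7.64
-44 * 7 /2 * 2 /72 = -77 /18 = -4.28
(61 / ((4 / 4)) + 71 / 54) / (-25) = -673 / 270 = -2.49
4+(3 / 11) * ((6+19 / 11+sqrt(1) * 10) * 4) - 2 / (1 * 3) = 8230 / 363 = 22.67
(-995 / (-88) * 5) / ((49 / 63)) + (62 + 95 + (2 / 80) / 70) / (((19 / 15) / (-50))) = -8960430 / 1463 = -6124.70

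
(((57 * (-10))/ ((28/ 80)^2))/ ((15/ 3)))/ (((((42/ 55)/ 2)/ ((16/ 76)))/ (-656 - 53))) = 124784000/ 343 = 363801.75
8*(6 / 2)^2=72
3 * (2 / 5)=6 / 5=1.20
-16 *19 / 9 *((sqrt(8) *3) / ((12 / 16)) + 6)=-2432 *sqrt(2) / 9-608 / 3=-584.82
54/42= 9/7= 1.29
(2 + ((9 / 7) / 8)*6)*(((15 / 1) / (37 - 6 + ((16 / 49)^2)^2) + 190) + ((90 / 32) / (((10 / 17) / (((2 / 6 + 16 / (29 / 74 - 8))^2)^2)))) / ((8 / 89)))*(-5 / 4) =-12231102312019576841468806265 / 4634888872218367456382976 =-2638.92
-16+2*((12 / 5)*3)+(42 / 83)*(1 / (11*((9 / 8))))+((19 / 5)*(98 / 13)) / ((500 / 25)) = -225751 / 1780350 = -0.13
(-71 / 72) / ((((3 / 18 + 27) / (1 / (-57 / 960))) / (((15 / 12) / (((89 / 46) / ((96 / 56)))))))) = 1306400 / 1929431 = 0.68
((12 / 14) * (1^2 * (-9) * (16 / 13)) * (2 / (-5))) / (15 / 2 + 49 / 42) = 2592 / 5915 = 0.44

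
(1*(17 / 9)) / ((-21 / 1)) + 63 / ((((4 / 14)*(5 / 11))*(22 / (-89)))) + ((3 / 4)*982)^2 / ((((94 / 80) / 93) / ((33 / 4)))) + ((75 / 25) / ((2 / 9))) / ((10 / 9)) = 354194767.75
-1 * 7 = -7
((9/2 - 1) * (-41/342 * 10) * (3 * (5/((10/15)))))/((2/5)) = -35875/152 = -236.02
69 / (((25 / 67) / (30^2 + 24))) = 4271652 / 25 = 170866.08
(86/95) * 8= 688/95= 7.24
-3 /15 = -0.20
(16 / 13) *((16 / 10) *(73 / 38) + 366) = 560992 / 1235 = 454.24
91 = 91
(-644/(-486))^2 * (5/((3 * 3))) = 518420/531441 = 0.98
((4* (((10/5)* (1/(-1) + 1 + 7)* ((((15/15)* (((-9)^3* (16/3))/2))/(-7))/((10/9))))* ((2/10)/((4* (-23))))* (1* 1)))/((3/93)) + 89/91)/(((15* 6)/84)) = -98610082/112125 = -879.47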